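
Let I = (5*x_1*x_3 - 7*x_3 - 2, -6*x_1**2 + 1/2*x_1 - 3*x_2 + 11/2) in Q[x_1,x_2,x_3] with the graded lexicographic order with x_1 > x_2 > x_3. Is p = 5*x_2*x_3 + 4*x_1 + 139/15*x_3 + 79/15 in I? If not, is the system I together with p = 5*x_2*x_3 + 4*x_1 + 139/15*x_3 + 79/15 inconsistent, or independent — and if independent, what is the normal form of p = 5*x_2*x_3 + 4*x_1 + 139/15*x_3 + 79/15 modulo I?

5*x_2*x_3 + 4*x_1 + 139/15*x_3 + 79/15 lies in I (it reduces to 0).

First compute the reduced Gröbner basis of I by Buchberger's algorithm.
f_1 = 5*x_1*x_3 - 7*x_3 - 2, LT = x_1*x_3.
f_2 = -6*x_1**2 + 1/2*x_1 - 3*x_2 + 11/2, LT = x_1**2.

S(f_1,f_2): lcm = x_1**2*x_3. S = -79/60*x_1*x_3 - 1/2*x_2*x_3 - 2/5*x_1 + 11/12*x_3.
  reduce S modulo (f_1, f_2):
  remainder -1/2*x_2*x_3 - 2/5*x_1 - 139/150*x_3 - 79/150 ≠ 0; add h_3 = -1/2*x_2*x_3 - 2/5*x_1 - 139/150*x_3 - 79/150 to the basis.

The other S-polynomials (S(f_1,h_3), S(f_2,h_3)) all reduce to 0 modulo the current basis, so we have a Gröbner basis.
Inter-reduce: drop elements whose leading term is divisible by another's, tail-reduce, and make monic.
Reduced Gröbner basis: {x_1**2 - 1/12*x_1 + 1/2*x_2 - 11/12, x_1*x_3 - 7/5*x_3 - 2/5, x_2*x_3 + 4/5*x_1 + 139/75*x_3 + 79/75}.
Label its elements g_1 = x_1**2 - 1/12*x_1 + 1/2*x_2 - 11/12, g_2 = x_1*x_3 - 7/5*x_3 - 2/5, g_3 = x_2*x_3 + 4/5*x_1 + 139/75*x_3 + 79/75.

Reduce p = 5*x_2*x_3 + 4*x_1 + 139/15*x_3 + 79/15 modulo G:
  leading term x_2*x_3: subtract (5)·g_3 from 5*x_2*x_3 + 4*x_1 + 139/15*x_3 + 79/15 → 0
  normal form = 0.
Since the normal form is 0, p ∈ I.

Ideal membership is decidable via reduction modulo a Gröbner basis.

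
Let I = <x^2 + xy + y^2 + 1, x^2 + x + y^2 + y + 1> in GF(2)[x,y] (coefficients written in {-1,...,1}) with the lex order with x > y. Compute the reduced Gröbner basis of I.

f_1 = x^2 + xy + y^2 + 1, LT = x^2.
f_2 = x^2 + x + y^2 + y + 1, LT = x^2.

S(f_1,f_2): lcm = x^2. S = xy + x + y.
  leading term xy: no divisor's leading term divides it; move xy to the remainder.
  leading term x: no divisor's leading term divides it; move x to the remainder.
  leading term y: no divisor's leading term divides it; move y to the remainder.
  remainder xy + x + y ≠ 0; add g_3 = xy + x + y to the basis.

S(f_1,g_3): lcm = x^2y. S = x^2 + xy^2 + xy + y^3 + y.
  leading term x^2: subtract (1)·f_1 from x^2 + xy^2 + xy + y^3 + y → xy^2 + y^3 + y^2 + y + 1
  leading term xy^2: subtract (y)·g_3 from xy^2 + y^3 + y^2 + y + 1 → xy + y^3 + y + 1
  leading term xy: subtract (1)·g_3 from xy + y^3 + y + 1 → x + y^3 + 1
  leading term x: no divisor's leading term divides it; move x to the remainder.
  leading term y^3: no divisor's leading term divides it; move y^3 to the remainder.
  leading term 1: no divisor's leading term divides it; move 1 to the remainder.
  remainder x + y^3 + 1 ≠ 0; add g_4 = x + y^3 + 1 to the basis.

S(g_3,g_4): lcm = xy. S = x + y^4.
  leading term x: subtract (1)·g_4 from x + y^4 → y^4 + y^3 + 1
  leading term y^4: no divisor's leading term divides it; move y^4 to the remainder.
  leading term y^3: no divisor's leading term divides it; move y^3 to the remainder.
  leading term 1: no divisor's leading term divides it; move 1 to the remainder.
  remainder y^4 + y^3 + 1 ≠ 0; add g_5 = y^4 + y^3 + 1 to the basis.

The other S-polynomials (S(f_2,g_3), S(f_1,g_4), S(f_2,g_4), S(f_1,g_5), S(f_2,g_5), S(g_3,g_5), S(g_4,g_5)) all reduce to 0 modulo the current basis, so we have a Gröbner basis.
Inter-reduce: drop elements whose leading term is divisible by another's, tail-reduce, and make monic.

G = {x + y^3 + 1, y^4 + y^3 + 1}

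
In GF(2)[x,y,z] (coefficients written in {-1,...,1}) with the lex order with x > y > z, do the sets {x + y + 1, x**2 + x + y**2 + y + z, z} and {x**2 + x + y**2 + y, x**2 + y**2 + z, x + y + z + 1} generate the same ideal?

Two ideals are equal iff their reduced Gröbner bases coincide (the reduced basis is unique for a fixed ordering).
Buchberger on the first generating set:
f_1 = x + y + 1, LT = x.
f_2 = x**2 + x + y**2 + y + z, LT = x**2.
f_3 = z, LT = z.

The S-polynomials (S(f_1,f_2), S(f_1,f_3), S(f_2,f_3)) all reduce to 0 modulo the current basis, so we have a Gröbner basis.
Inter-reduce: drop elements whose leading term is divisible by another's, tail-reduce, and make monic.
Reduced Gröbner basis: {x + y + 1, z}.

Buchberger on the second generating set:
h_1 = x**2 + x + y**2 + y, LT = x**2.
h_2 = x**2 + y**2 + z, LT = x**2.
h_3 = x + y + z + 1, LT = x.

S(h_1,h_2): lcm = x**2. S = x + y + z.
  leading term x: subtract (1)·h_3 from x + y + z → 1
  leading term 1: no divisor's leading term divides it; move 1 to the remainder.
  remainder 1 ≠ 0; add k_4 = 1 to the basis.

The other S-polynomials (S(h_1,h_3), S(h_2,h_3), S(h_1,k_4), S(h_2,k_4), S(h_3,k_4)) all reduce to 0 modulo the current basis, so we have a Gröbner basis.
Inter-reduce: drop elements whose leading term is divisible by another's, tail-reduce, and make monic.
Reduced Gröbner basis: {1}.

The bases are distinct; the ideals are different.

No, the ideals differ.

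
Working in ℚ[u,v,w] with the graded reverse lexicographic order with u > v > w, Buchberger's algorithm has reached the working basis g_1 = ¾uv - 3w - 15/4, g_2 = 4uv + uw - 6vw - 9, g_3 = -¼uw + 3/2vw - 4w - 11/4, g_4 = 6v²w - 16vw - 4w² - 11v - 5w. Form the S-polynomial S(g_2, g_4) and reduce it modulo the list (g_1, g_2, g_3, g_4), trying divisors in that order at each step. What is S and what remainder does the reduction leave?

lcm(LM(g_2), LM(g_4)) = uv²w.
S = (lcm/LT(g_2))·g_2 − (lcm/LT(g_4))·g_4 = ¼uvw² - 3/2v²w² + 8/3uvw + ⅔uw² + 11/6uv + ⅚uw - 9/4vw.
Reduce S modulo (g_1, g_2, g_3, g_4) in that order:
  leading term uvw²: subtract (⅓w²)·g_1 from ¼uvw² - 3/2v²w² + 8/3uvw + ⅔uw² + 11/6uv + ⅚uw - 9/4vw → -3/2v²w² + 8/3uvw + ⅔uw² + w³ + 11/6uv + ⅚uw - 9/4vw + 5/4w²
  leading term v²w²: subtract (-¼w)·g_4 from -3/2v²w² + 8/3uvw + ⅔uw² + w³ + 11/6uv + ⅚uw - 9/4vw + 5/4w² → 8/3uvw + ⅔uw² - 4vw² + 11/6uv + ⅚uw - 5vw
  leading term uvw: subtract (32/9w)·g_1 from 8/3uvw + ⅔uw² - 4vw² + 11/6uv + ⅚uw - 5vw → ⅔uw² - 4vw² + 11/6uv + ⅚uw - 5vw + 32/3w² + 40/3w
  leading term uw²: subtract (-8/3w)·g_3 from ⅔uw² - 4vw² + 11/6uv + ⅚uw - 5vw + 32/3w² + 40/3w → 11/6uv + ⅚uw - 5vw + 6w
  leading term uv: subtract (22/9)·g_1 from 11/6uv + ⅚uw - 5vw + 6w → ⅚uw - 5vw + 40/3w + 55/6
  leading term uw: subtract (-10/3)·g_3 from ⅚uw - 5vw + 40/3w + 55/6 → 0
The remainder is 0, so this S-polynomial contributes no new basis element.

S(g_2, g_4) = ¼uvw² - 3/2v²w² + 8/3uvw + ⅔uw² + 11/6uv + ⅚uw - 9/4vw; remainder on division = 0.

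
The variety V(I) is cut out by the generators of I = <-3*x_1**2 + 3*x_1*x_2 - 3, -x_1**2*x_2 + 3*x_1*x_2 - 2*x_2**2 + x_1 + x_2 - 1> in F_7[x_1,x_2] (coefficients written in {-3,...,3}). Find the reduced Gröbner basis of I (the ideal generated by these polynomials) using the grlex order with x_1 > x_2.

G = {x_1*x_2**2 - 3*x_1*x_2 + 2*x_2**2 - x_1 - 2*x_2 + 1, x_2**3 - 2*x_1*x_2 - 2*x_2**2 + 2*x_1 - 3*x_2 - 3, x_1**2 - x_1*x_2 + 1}

The reduced Gröbner basis is the canonical form of the ideal for this ordering.

f_1 = -3*x_1**2 + 3*x_1*x_2 - 3, LT = x_1**2.
f_2 = -x_1**2*x_2 + 3*x_1*x_2 - 2*x_2**2 + x_1 + x_2 - 1, LT = x_1**2*x_2.

S(f_1,f_2): lcm = x_1**2*x_2. S = -x_1*x_2**2 + 3*x_1*x_2 - 2*x_2**2 + x_1 + 2*x_2 - 1.
  leading term x_1*x_2**2: no divisor's leading term divides it; move -x_1*x_2**2 to the remainder.
  leading term x_1*x_2: no divisor's leading term divides it; move 3*x_1*x_2 to the remainder.
  leading term x_2**2: no divisor's leading term divides it; move -2*x_2**2 to the remainder.
  leading term x_1: no divisor's leading term divides it; move x_1 to the remainder.
  leading term x_2: no divisor's leading term divides it; move 2*x_2 to the remainder.
  leading term 1: no divisor's leading term divides it; move -1 to the remainder.
  remainder -x_1*x_2**2 + 3*x_1*x_2 - 2*x_2**2 + x_1 + 2*x_2 - 1 ≠ 0; add g_3 = -x_1*x_2**2 + 3*x_1*x_2 - 2*x_2**2 + x_1 + 2*x_2 - 1 to the basis.

S(f_1,g_3): lcm = x_1**2*x_2**2. S = -x_1*x_2**3 + 3*x_1**2*x_2 - 2*x_1*x_2**2 + x_1**2 + 2*x_1*x_2 + x_2**2 - x_1.
  leading term x_1*x_2**3: subtract (x_2)·g_3 from -x_1*x_2**3 + 3*x_1**2*x_2 - 2*x_1*x_2**2 + x_1**2 + 2*x_1*x_2 + x_2**2 - x_1 → 3*x_1**2*x_2 + 2*x_1*x_2**2 + 2*x_2**3 + x_1**2 + x_1*x_2 - x_2**2 - x_1 + x_2
  leading term x_1**2*x_2: subtract (-x_2)·f_1 from 3*x_1**2*x_2 + 2*x_1*x_2**2 + 2*x_2**3 + x_1**2 + x_1*x_2 - x_2**2 - x_1 + x_2 → -2*x_1*x_2**2 + 2*x_2**3 + x_1**2 + x_1*x_2 - x_2**2 - x_1 - 2*x_2
  leading term x_1*x_2**2: subtract (2)·g_3 from -2*x_1*x_2**2 + 2*x_2**3 + x_1**2 + x_1*x_2 - x_2**2 - x_1 - 2*x_2 → 2*x_2**3 + x_1**2 + 2*x_1*x_2 + 3*x_2**2 - 3*x_1 + x_2 + 2
  leading term x_2**3: no divisor's leading term divides it; move 2*x_2**3 to the remainder.
  leading term x_1**2: subtract (2)·f_1 from x_1**2 + 2*x_1*x_2 + 3*x_2**2 - 3*x_1 + x_2 + 2 → 3*x_1*x_2 + 3*x_2**2 - 3*x_1 + x_2 + 1
  leading term x_1*x_2: no divisor's leading term divides it; move 3*x_1*x_2 to the remainder.
  leading term x_2**2: no divisor's leading term divides it; move 3*x_2**2 to the remainder.
  leading term x_1: no divisor's leading term divides it; move -3*x_1 to the remainder.
  leading term x_2: no divisor's leading term divides it; move x_2 to the remainder.
  leading term 1: no divisor's leading term divides it; move 1 to the remainder.
  remainder 2*x_2**3 + 3*x_1*x_2 + 3*x_2**2 - 3*x_1 + x_2 + 1 ≠ 0; add g_4 = 2*x_2**3 + 3*x_1*x_2 + 3*x_2**2 - 3*x_1 + x_2 + 1 to the basis.

S(f_2,g_3): lcm = x_1**2*x_2**2. S = 3*x_1**2*x_2 + 2*x_1*x_2**2 + 2*x_2**3 + x_1**2 + x_1*x_2 - x_2**2 - x_1 + x_2.
  leading term x_1**2*x_2: subtract (-x_2)·f_1 from 3*x_1**2*x_2 + 2*x_1*x_2**2 + 2*x_2**3 + x_1**2 + x_1*x_2 - x_2**2 - x_1 + x_2 → -2*x_1*x_2**2 + 2*x_2**3 + x_1**2 + x_1*x_2 - x_2**2 - x_1 - 2*x_2
  leading term x_1*x_2**2: subtract (2)·g_3 from -2*x_1*x_2**2 + 2*x_2**3 + x_1**2 + x_1*x_2 - x_2**2 - x_1 - 2*x_2 → 2*x_2**3 + x_1**2 + 2*x_1*x_2 + 3*x_2**2 - 3*x_1 + x_2 + 2
  leading term x_2**3: subtract (1)·g_4 from 2*x_2**3 + x_1**2 + 2*x_1*x_2 + 3*x_2**2 - 3*x_1 + x_2 + 2 → x_1**2 - x_1*x_2 + 1
  leading term x_1**2: subtract (2)·f_1 from x_1**2 - x_1*x_2 + 1 → 0
  remainder 0.

S(f_1,g_4): leading monomials are coprime, so the S-polynomial reduces to 0 (Buchberger's first criterion).
S(f_2,g_4): lcm = x_1**2*x_2**3. S = 2*x_1**3*x_2 + 2*x_1**2*x_2**2 - 3*x_1*x_2**3 + 2*x_2**4 - 2*x_1**3 + 3*x_1**2*x_2 - x_1*x_2**2 - x_2**3 + 3*x_1**2 + x_2**2.
  leading term x_1**3*x_2: subtract (-3*x_1*x_2)·f_1 from 2*x_1**3*x_2 + 2*x_1**2*x_2**2 - 3*x_1*x_2**3 + 2*x_2**4 - 2*x_1**3 + 3*x_1**2*x_2 - x_1*x_2**2 - x_2**3 + 3*x_1**2 + x_2**2 → -3*x_1**2*x_2**2 - 3*x_1*x_2**3 + 2*x_2**4 - 2*x_1**3 + 3*x_1**2*x_2 - x_1*x_2**2 - x_2**3 + 3*x_1**2 - 2*x_1*x_2 + x_2**2
  leading term x_1**2*x_2**2: subtract (x_2**2)·f_1 from -3*x_1**2*x_2**2 - 3*x_1*x_2**3 + 2*x_2**4 - 2*x_1**3 + 3*x_1**2*x_2 - x_1*x_2**2 - x_2**3 + 3*x_1**2 - 2*x_1*x_2 + x_2**2 → x_1*x_2**3 + 2*x_2**4 - 2*x_1**3 + 3*x_1**2*x_2 - x_1*x_2**2 - x_2**3 + 3*x_1**2 - 2*x_1*x_2 - 3*x_2**2
  leading term x_1*x_2**3: subtract (-x_2)·g_3 from x_1*x_2**3 + 2*x_2**4 - 2*x_1**3 + 3*x_1**2*x_2 - x_1*x_2**2 - x_2**3 + 3*x_1**2 - 2*x_1*x_2 - 3*x_2**2 → 2*x_2**4 - 2*x_1**3 + 3*x_1**2*x_2 + 2*x_1*x_2**2 - 3*x_2**3 + 3*x_1**2 - x_1*x_2 - x_2**2 - x_2
  leading term x_2**4: subtract (x_2)·g_4 from 2*x_2**4 - 2*x_1**3 + 3*x_1**2*x_2 + 2*x_1*x_2**2 - 3*x_2**3 + 3*x_1**2 - x_1*x_2 - x_2**2 - x_2 → -2*x_1**3 + 3*x_1**2*x_2 - x_1*x_2**2 + x_2**3 + 3*x_1**2 + 2*x_1*x_2 - 2*x_2**2 - 2*x_2
  leading term x_1**3: subtract (3*x_1)·f_1 from -2*x_1**3 + 3*x_1**2*x_2 - x_1*x_2**2 + x_2**3 + 3*x_1**2 + 2*x_1*x_2 - 2*x_2**2 - 2*x_2 → x_1**2*x_2 - x_1*x_2**2 + x_2**3 + 3*x_1**2 + 2*x_1*x_2 - 2*x_2**2 + 2*x_1 - 2*x_2
  leading term x_1**2*x_2: subtract (2*x_2)·f_1 from x_1**2*x_2 - x_1*x_2**2 + x_2**3 + 3*x_1**2 + 2*x_1*x_2 - 2*x_2**2 + 2*x_1 - 2*x_2 → x_2**3 + 3*x_1**2 + 2*x_1*x_2 - 2*x_2**2 + 2*x_1 - 3*x_2
  leading term x_2**3: subtract (-3)·g_4 from x_2**3 + 3*x_1**2 + 2*x_1*x_2 - 2*x_2**2 + 2*x_1 - 3*x_2 → 3*x_1**2 - 3*x_1*x_2 + 3
  leading term x_1**2: subtract (-1)·f_1 from 3*x_1**2 - 3*x_1*x_2 + 3 → 0
  remainder 0.

S(g_3,g_4): lcm = x_1*x_2**3. S = 2*x_1**2*x_2 - x_1*x_2**2 + 2*x_2**3 - 2*x_1**2 + 2*x_1*x_2 - 2*x_2**2 + 3*x_1 + x_2.
  leading term x_1**2*x_2: subtract (-3*x_2)·f_1 from 2*x_1**2*x_2 - x_1*x_2**2 + 2*x_2**3 - 2*x_1**2 + 2*x_1*x_2 - 2*x_2**2 + 3*x_1 + x_2 → x_1*x_2**2 + 2*x_2**3 - 2*x_1**2 + 2*x_1*x_2 - 2*x_2**2 + 3*x_1 - x_2
  leading term x_1*x_2**2: subtract (-1)·g_3 from x_1*x_2**2 + 2*x_2**3 - 2*x_1**2 + 2*x_1*x_2 - 2*x_2**2 + 3*x_1 - x_2 → 2*x_2**3 - 2*x_1**2 - 2*x_1*x_2 + 3*x_2**2 - 3*x_1 + x_2 - 1
  leading term x_2**3: subtract (1)·g_4 from 2*x_2**3 - 2*x_1**2 - 2*x_1*x_2 + 3*x_2**2 - 3*x_1 + x_2 - 1 → -2*x_1**2 + 2*x_1*x_2 - 2
  leading term x_1**2: subtract (3)·f_1 from -2*x_1**2 + 2*x_1*x_2 - 2 → 0
  remainder 0.

Every S-polynomial of the final basis reduces to 0, so we have a Gröbner basis.
Inter-reduce: drop elements whose leading term is divisible by another's, tail-reduce, and make monic.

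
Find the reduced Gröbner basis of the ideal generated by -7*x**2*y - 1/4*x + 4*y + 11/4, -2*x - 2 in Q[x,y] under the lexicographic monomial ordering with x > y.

G = {x + 1, y - 1}

f_1 = -7*x**2*y - 1/4*x + 4*y + 11/4, LT = x**2*y.
f_2 = -2*x - 2, LT = x.

S(f_1,f_2): lcm = x**2*y. S = -x*y + 1/28*x - 4/7*y - 11/28.
  leading term x*y: subtract (1/2*y)·f_2 from -x*y + 1/28*x - 4/7*y - 11/28 → 1/28*x + 3/7*y - 11/28
  leading term x: subtract (-1/56)·f_2 from 1/28*x + 3/7*y - 11/28 → 3/7*y - 3/7
  leading term y: no divisor's leading term divides it; move 3/7*y to the remainder.
  leading term 1: no divisor's leading term divides it; move -3/7 to the remainder.
  remainder 3/7*y - 3/7 ≠ 0; add g_3 = 3/7*y - 3/7 to the basis.

The other S-polynomials (S(f_1,g_3), S(f_2,g_3)) all reduce to 0 modulo the current basis, so we have a Gröbner basis.
Inter-reduce: drop elements whose leading term is divisible by another's, tail-reduce, and make monic.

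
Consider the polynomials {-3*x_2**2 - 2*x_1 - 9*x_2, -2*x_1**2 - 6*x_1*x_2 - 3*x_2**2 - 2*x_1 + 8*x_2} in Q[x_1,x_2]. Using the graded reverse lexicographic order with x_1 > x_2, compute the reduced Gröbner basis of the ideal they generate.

G = {x_1**2 + 3*x_1*x_2 - 17/2*x_2, x_2**2 + 2/3*x_1 + 3*x_2}

f_1 = -3*x_2**2 - 2*x_1 - 9*x_2, LT = x_2**2.
f_2 = -2*x_1**2 - 6*x_1*x_2 - 3*x_2**2 - 2*x_1 + 8*x_2, LT = x_1**2.

The S-polynomials (S(f_1,f_2)) all reduce to 0 modulo the current basis, so we have a Gröbner basis.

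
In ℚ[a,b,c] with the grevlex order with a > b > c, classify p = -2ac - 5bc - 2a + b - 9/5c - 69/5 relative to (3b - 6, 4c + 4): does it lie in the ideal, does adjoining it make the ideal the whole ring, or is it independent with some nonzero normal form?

-2ac - 5bc - 2a + b - 9/5c - 69/5 lies in I (it reduces to 0).

First compute the reduced Gröbner basis of I by Buchberger's algorithm.
f_1 = 3b - 6, LT = b.
f_2 = 4c + 4, LT = c.

The S-polynomials (S(f_1,f_2)) all reduce to 0 modulo the current basis, so we have a Gröbner basis.
Inter-reduce: drop elements whose leading term is divisible by another's, tail-reduce, and make monic.
Reduced Gröbner basis: {b - 2, c + 1}.
Label its elements g_1 = b - 2, g_2 = c + 1.

Reduce p = -2ac - 5bc - 2a + b - 9/5c - 69/5 modulo G:
  leading term ac: subtract (-2a)·g_2 from -2ac - 5bc - 2a + b - 9/5c - 69/5 → -5bc + b - 9/5c - 69/5
  leading term bc: subtract (-5c)·g_1 from -5bc + b - 9/5c - 69/5 → b - 59/5c - 69/5
  leading term b: subtract (1)·g_1 from b - 59/5c - 69/5 → -59/5c - 59/5
  leading term c: subtract (-59/5)·g_2 from -59/5c - 59/5 → 0
  normal form = 0.
Since the normal form is 0, p ∈ I.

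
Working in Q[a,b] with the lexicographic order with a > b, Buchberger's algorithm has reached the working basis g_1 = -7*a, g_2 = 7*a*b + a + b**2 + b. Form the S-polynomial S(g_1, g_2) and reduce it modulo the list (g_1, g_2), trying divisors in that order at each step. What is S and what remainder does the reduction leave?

lcm(LM(g_1), LM(g_2)) = a*b.
S = (lcm/LT(g_1))·g_1 − (lcm/LT(g_2))·g_2 = -1/7*a - 1/7*b**2 - 1/7*b.
Reduce S modulo (g_1, g_2) in that order:
  leading term a: subtract (1/49)·g_1 from -1/7*a - 1/7*b**2 - 1/7*b → -1/7*b**2 - 1/7*b
  leading term b**2: no divisor's leading term divides it; move -1/7*b**2 to the remainder.
  leading term b: no divisor's leading term divides it; move -1/7*b to the remainder.
The remainder -1/7*b**2 - 1/7*b is nonzero, so it would be added as the next basis element.

S(g_1, g_2) = -1/7*a - 1/7*b**2 - 1/7*b; remainder on division = -1/7*b**2 - 1/7*b.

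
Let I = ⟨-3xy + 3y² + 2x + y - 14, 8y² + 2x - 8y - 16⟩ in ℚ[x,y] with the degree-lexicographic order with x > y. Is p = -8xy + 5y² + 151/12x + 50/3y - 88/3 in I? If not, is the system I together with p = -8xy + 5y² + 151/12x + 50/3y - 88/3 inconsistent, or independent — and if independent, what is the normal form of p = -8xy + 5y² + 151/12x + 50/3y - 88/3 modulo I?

Adjoining -8xy + 5y² + 151/12x + 50/3y - 88/3 makes the ideal the whole ring: the system is inconsistent.

First compute the reduced Gröbner basis of I by Buchberger's algorithm.
f_1 = -3xy + 3y² + 2x + y - 14, LT = xy.
f_2 = 8y² + 2x - 8y - 16, LT = y².

S(f_1,f_2): lcm = xy². S = -y³ - ¼x² + ⅓xy - ⅓y² + 2x + 14/3y.
  reduce S modulo (f_1, f_2):
  remainder -¼x² + 371/144x + 19/9y - 38/9 ≠ 0; add h_3 = -¼x² + 371/144x + 19/9y - 38/9 to the basis.

The other S-polynomials (S(f_1,h_3), S(f_2,h_3)) all reduce to 0 modulo the current basis, so we have a Gröbner basis.
Inter-reduce: drop elements whose leading term is divisible by another's, tail-reduce, and make monic.
Reduced Gröbner basis: {x² - 371/36x - 76/9y + 152/9, xy - 5/12x - 4/3y + 8/3, y² + ¼x - y - 2}.
Label its elements g_1 = x² - 371/36x - 76/9y + 152/9, g_2 = xy - 5/12x - 4/3y + 8/3, g_3 = y² + ¼x - y - 2.

Reduce p = -8xy + 5y² + 151/12x + 50/3y - 88/3 modulo G:
  leading term xy: subtract (-8)·g_2 from -8xy + 5y² + 151/12x + 50/3y - 88/3 → 5y² + 37/4x + 6y - 8
  leading term y²: subtract (5)·g_3 from 5y² + 37/4x + 6y - 8 → 8x + 11y + 2
  leading term x: no divisor's leading term divides it; move 8x to the remainder.
  leading term y: no divisor's leading term divides it; move 11y to the remainder.
  leading term 1: no divisor's leading term divides it; move 2 to the remainder.
  normal form = 8x + 11y + 2.
The normal form is nonzero, so p ∉ I. Since p minus its normal form lies in I, I + (p) = I + (r) where r = 8x + 11y + 2; decide whether this ideal is the whole ring.
Run Buchberger on G together with r (pairs among the g_i already reduce to 0 since G is a Gröbner basis):
g_1 = x² - 371/36x - 76/9y + 152/9, LT = x².
g_2 = xy - 5/12x - 4/3y + 8/3, LT = xy.
g_3 = y² + ¼x - y - 2, LT = y².
r = 8x + 11y + 2, LT = x.

S(g_1,r): lcm = x². S = -11/8xy - 95/9x - 76/9y + 152/9.
  reduce S modulo (g_1, g_2, g_3, r):
  remainder 11575/2304y + 26885/1152 ≠ 0; add m_5 = 11575/2304y + 26885/1152 to the basis.

S(g_2,r): lcm = xy. S = -11/8y² - 5/12x - 19/12y + 8/3.
  reduce S modulo (g_1, g_2, g_3, r, m_5):
  remainder 6117/463 ≠ 0; add m_6 = 6117/463 to the basis.

The other S-polynomials (S(g_1,g_2), S(g_1,g_3), S(g_2,g_3), S(g_3,r), S(g_1,m_5), S(g_2,m_5), S(g_3,m_5), S(r,m_5), S(g_1,m_6), S(g_2,m_6), S(g_3,m_6), S(r,m_6), S(m_5,m_6)) all reduce to 0 modulo the current basis, so we have a Gröbner basis.
Inter-reduce: drop elements whose leading term is divisible by another's, tail-reduce, and make monic.
Reduced Gröbner basis: {1}.
The reduced Gröbner basis of I + (p) is {1}: the ideal is the whole ring, so the enlarged system has no common solution — adjoining p is inconsistent.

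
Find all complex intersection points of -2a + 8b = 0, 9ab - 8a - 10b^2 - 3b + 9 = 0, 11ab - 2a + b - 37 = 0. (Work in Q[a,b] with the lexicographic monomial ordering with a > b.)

Compute a lex Gröbner basis by Buchberger's algorithm.
f_1 = -2a + 8b, LT = a.
f_2 = 9ab - 8a - 10b^2 - 3b + 9, LT = ab.
f_3 = 11ab - 2a + b - 37, LT = ab.

S(f_1,f_2): lcm = ab. S = 8/9a - 26/9b^2 + 1/3b - 1.
  leading term a: subtract (-4/9)·f_1 from 8/9a - 26/9b^2 + 1/3b - 1 → -26/9b^2 + 35/9b - 1
  leading term b^2: no divisor's leading term divides it; move -26/9b^2 to the remainder.
  leading term b: no divisor's leading term divides it; move 35/9b to the remainder.
  leading term 1: no divisor's leading term divides it; move -1 to the remainder.
  remainder -26/9b^2 + 35/9b - 1 ≠ 0; add h_4 = -26/9b^2 + 35/9b - 1 to the basis.

S(f_1,f_3): lcm = ab. S = 2/11a - 4b^2 - 1/11b + 37/11.
  leading term a: subtract (-1/11)·f_1 from 2/11a - 4b^2 - 1/11b + 37/11 → -4b^2 + 7/11b + 37/11
  leading term b^2: subtract (18/13)·h_4 from -4b^2 + 7/11b + 37/11 → -679/143b + 679/143
  leading term b: no divisor's leading term divides it; move -679/143b to the remainder.
  leading term 1: no divisor's leading term divides it; move 679/143 to the remainder.
  remainder -679/143b + 679/143 ≠ 0; add h_5 = -679/143b + 679/143 to the basis.

The other S-polynomials (S(f_2,f_3), S(f_1,h_4), S(f_2,h_4), S(f_3,h_4), S(f_1,h_5), S(f_2,h_5), S(f_3,h_5), S(h_4,h_5)) all reduce to 0 modulo the current basis, so we have a Gröbner basis.
Inter-reduce: drop elements whose leading term is divisible by another's, tail-reduce, and make monic.
Reduced Gröbner basis: {a - 4, b - 1}.

From the last basis element, b - 1 = 0, so b takes values in {1}. Each choice, substituted upward through the basis, yields the corresponding point(s) of the solution set.
  b = 1: the earlier basis element becomes a - 4 = 0, giving a = 4 — point (4, 1).
Each listed point satisfies every original equation (direct substitution).

{(4, 1)}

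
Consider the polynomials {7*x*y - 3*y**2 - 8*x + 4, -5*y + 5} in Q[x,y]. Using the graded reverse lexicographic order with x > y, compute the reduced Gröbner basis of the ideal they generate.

f_1 = 7*x*y - 3*y**2 - 8*x + 4, LT = x*y.
f_2 = -5*y + 5, LT = y.

S(f_1,f_2): lcm = x*y. S = -3/7*y**2 - 1/7*x + 4/7.
  leading term y**2: subtract (3/35*y)·f_2 from -3/7*y**2 - 1/7*x + 4/7 → -1/7*x - 3/7*y + 4/7
  leading term x: no divisor's leading term divides it; move -1/7*x to the remainder.
  leading term y: subtract (3/35)·f_2 from -3/7*y + 4/7 → 1/7
  leading term 1: no divisor's leading term divides it; move 1/7 to the remainder.
  remainder -1/7*x + 1/7 ≠ 0; add g_3 = -1/7*x + 1/7 to the basis.

The other S-polynomials (S(f_1,g_3), S(f_2,g_3)) all reduce to 0 modulo the current basis, so we have a Gröbner basis.
Inter-reduce: drop elements whose leading term is divisible by another's, tail-reduce, and make monic.

G = {x - 1, y - 1}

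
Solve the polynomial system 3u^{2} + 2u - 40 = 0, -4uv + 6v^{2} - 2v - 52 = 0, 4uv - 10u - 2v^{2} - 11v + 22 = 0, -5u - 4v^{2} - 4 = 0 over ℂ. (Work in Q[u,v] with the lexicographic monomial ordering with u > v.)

{(-4, 2)}

Compute a lex Gröbner basis by Buchberger's algorithm.
f_1 = 3u^{2} + 2u - 40, LT = u^{2}.
f_2 = -4uv + 6v^{2} - 2v - 52, LT = uv.
f_3 = 4uv - 10u - 2v^{2} - 11v + 22, LT = uv.
f_4 = -5u - 4v^{2} - 4, LT = u.

S(f_1,f_2): lcm = u^{2}v. S = \tfrac{3}{2}uv^{2} + \tfrac{1}{6}uv - 13u - \tfrac{40}{3}v.
  reduce S modulo (f_1, f_2, f_3, f_4):
  remainder \tfrac{9}{4}v^{3} + \tfrac{99}{10}v^{2} - \tfrac{395}{12}v + \tfrac{247}{30} ≠ 0; add h_5 = \tfrac{9}{4}v^{3} + \tfrac{99}{10}v^{2} - \tfrac{395}{12}v + \tfrac{247}{30} to the basis.

S(f_1,f_3): lcm = u^{2}v. S = \tfrac{5}{2}u^{2} + \tfrac{1}{2}uv^{2} + \tfrac{41}{12}uv - \tfrac{11}{2}u - \tfrac{40}{3}v.
  reduce S modulo (f_1, f_2, f_3, f_4, h_5):
  remainder \tfrac{877}{120}v^{2} - \tfrac{761}{72}v - \tfrac{1457}{180} ≠ 0; add h_6 = \tfrac{877}{120}v^{2} - \tfrac{761}{72}v - \tfrac{1457}{180} to the basis.

S(f_1,f_4): lcm = u^{2}. S = -\tfrac{4}{5}uv^{2} - \tfrac{2}{15}u - \tfrac{40}{3}.
  reduce S modulo (f_1, f_2, f_3, f_4, h_5, h_6):
  remainder \tfrac{1064}{877}v - \tfrac{2128}{877} ≠ 0; add h_7 = \tfrac{1064}{877}v - \tfrac{2128}{877} to the basis.

The other S-polynomials (S(f_2,f_3), S(f_2,f_4), S(f_3,f_4), S(f_1,h_5), S(f_2,h_5), S(f_3,h_5), S(f_4,h_5), S(f_1,h_6), S(f_2,h_6), S(f_3,h_6), S(f_4,h_6), S(h_5,h_6), S(f_1,h_7), S(f_2,h_7), S(f_3,h_7), S(f_4,h_7), S(h_5,h_7), S(h_6,h_7)) all reduce to 0 modulo the current basis, so we have a Gröbner basis.
Inter-reduce: drop elements whose leading term is divisible by another's, tail-reduce, and make monic.
Reduced Gröbner basis: {u + 4, v - 2}.

A lex Gröbner basis eliminates variables successively. Here v - 2 depends only on v, with roots {2}; lifting each root through the earlier basis elements recovers the full solutions.
  v = 2: the earlier basis element becomes u + 4 = 0, giving u = -4 — point (-4, 2).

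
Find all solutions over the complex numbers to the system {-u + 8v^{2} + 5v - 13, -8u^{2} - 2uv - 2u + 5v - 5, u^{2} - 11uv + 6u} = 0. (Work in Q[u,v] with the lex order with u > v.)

{(0, 1)}

Compute a lex Gröbner basis by Buchberger's algorithm.
f_1 = -u + 8v^{2} + 5v - 13, LT = u.
f_2 = -8u^{2} - 2uv - 2u + 5v - 5, LT = u^{2}.
f_3 = u^{2} - 11uv + 6u, LT = u^{2}.

S(f_1,f_2): lcm = u^{2}. S = -8uv^{2} - \tfrac{21}{4}uv + \tfrac{51}{4}u + \tfrac{5}{8}v - \tfrac{5}{8}.
  leading term uv^{2}: subtract (8v^{2})·f_1 from -8uv^{2} - \tfrac{21}{4}uv + \tfrac{51}{4}u + \tfrac{5}{8}v - \tfrac{5}{8} → -\tfrac{21}{4}uv + \tfrac{51}{4}u - 64v^{4} - 40v^{3} + 104v^{2} + \tfrac{5}{8}v - \tfrac{5}{8}
  leading term uv: subtract (\tfrac{21}{4}v)·f_1 from -\tfrac{21}{4}uv + \tfrac{51}{4}u - 64v^{4} - 40v^{3} + 104v^{2} + \tfrac{5}{8}v - \tfrac{5}{8} → \tfrac{51}{4}u - 64v^{4} - 82v^{3} + \tfrac{311}{4}v^{2} + \tfrac{551}{8}v - \tfrac{5}{8}
  leading term u: subtract (-\tfrac{51}{4})·f_1 from \tfrac{51}{4}u - 64v^{4} - 82v^{3} + \tfrac{311}{4}v^{2} + \tfrac{551}{8}v - \tfrac{5}{8} → -64v^{4} - 82v^{3} + \tfrac{719}{4}v^{2} + \tfrac{1061}{8}v - \tfrac{1331}{8}
  leading term v^{4}: no divisor's leading term divides it; move -64v^{4} to the remainder.
  leading term v^{3}: no divisor's leading term divides it; move -82v^{3} to the remainder.
  leading term v^{2}: no divisor's leading term divides it; move \tfrac{719}{4}v^{2} to the remainder.
  leading term v: no divisor's leading term divides it; move \tfrac{1061}{8}v to the remainder.
  leading term 1: no divisor's leading term divides it; move -\tfrac{1331}{8} to the remainder.
  remainder -64v^{4} - 82v^{3} + \tfrac{719}{4}v^{2} + \tfrac{1061}{8}v - \tfrac{1331}{8} ≠ 0; add h_4 = -64v^{4} - 82v^{3} + \tfrac{719}{4}v^{2} + \tfrac{1061}{8}v - \tfrac{1331}{8} to the basis.

S(f_1,f_3): lcm = u^{2}. S = -8uv^{2} + 6uv + 7u.
  leading term uv^{2}: subtract (8v^{2})·f_1 from -8uv^{2} + 6uv + 7u → 6uv + 7u - 64v^{4} - 40v^{3} + 104v^{2}
  leading term uv: subtract (-6v)·f_1 from 6uv + 7u - 64v^{4} - 40v^{3} + 104v^{2} → 7u - 64v^{4} + 8v^{3} + 134v^{2} - 78v
  leading term u: subtract (-7)·f_1 from 7u - 64v^{4} + 8v^{3} + 134v^{2} - 78v → -64v^{4} + 8v^{3} + 190v^{2} - 43v - 91
  leading term v^{4}: subtract (1)·h_4 from -64v^{4} + 8v^{3} + 190v^{2} - 43v - 91 → 90v^{3} + \tfrac{41}{4}v^{2} - \tfrac{1405}{8}v + \tfrac{603}{8}
  leading term v^{3}: no divisor's leading term divides it; move 90v^{3} to the remainder.
  leading term v^{2}: no divisor's leading term divides it; move \tfrac{41}{4}v^{2} to the remainder.
  leading term v: no divisor's leading term divides it; move -\tfrac{1405}{8}v to the remainder.
  leading term 1: no divisor's leading term divides it; move \tfrac{603}{8} to the remainder.
  remainder 90v^{3} + \tfrac{41}{4}v^{2} - \tfrac{1405}{8}v + \tfrac{603}{8} ≠ 0; add h_5 = 90v^{3} + \tfrac{41}{4}v^{2} - \tfrac{1405}{8}v + \tfrac{603}{8} to the basis.

S(h_4,h_5): lcm = v^{4}. S = \tfrac{1681}{1440}v^{3} - \tfrac{1975}{2304}v^{2} - \tfrac{7449}{2560}v + \tfrac{1331}{512}.
  leading term v^{3}: subtract (\tfrac{1681}{129600})·h_5 from \tfrac{1681}{1440}v^{3} - \tfrac{1975}{2304}v^{2} - \tfrac{7449}{2560}v + \tfrac{1331}{512} → -\tfrac{32081}{32400}v^{2} - \tfrac{2047}{3240}v + \tfrac{5839}{3600}
  leading term v^{2}: no divisor's leading term divides it; move -\tfrac{32081}{32400}v^{2} to the remainder.
  leading term v: no divisor's leading term divides it; move -\tfrac{2047}{3240}v to the remainder.
  leading term 1: no divisor's leading term divides it; move \tfrac{5839}{3600} to the remainder.
  remainder -\tfrac{32081}{32400}v^{2} - \tfrac{2047}{3240}v + \tfrac{5839}{3600} ≠ 0; add h_6 = -\tfrac{32081}{32400}v^{2} - \tfrac{2047}{3240}v + \tfrac{5839}{3600} to the basis.

S(h_4,h_6): lcm = v^{4}. S = \tfrac{660281}{1026592}v^{3} - \tfrac{9613183}{8212736}v^{2} - \tfrac{1061}{512}v + \tfrac{1331}{512}.
  leading term v^{3}: subtract (\tfrac{660281}{92393280})·h_5 from \tfrac{660281}{1026592}v^{3} - \tfrac{9613183}{8212736}v^{2} - \tfrac{1061}{512}v + \tfrac{1331}{512} → -\tfrac{114916189}{92393280}v^{2} - \tfrac{30200627}{36957312}v + \tfrac{42315057}{20531840}
  leading term v^{2}: subtract (\tfrac{5171228505}{4116762244})·h_6 from -\tfrac{114916189}{92393280}v^{2} - \tfrac{30200627}{36957312}v + \tfrac{42315057}{20531840} → -\tfrac{3103617695}{131736391808}v + \tfrac{3103617695}{131736391808}
  leading term v: no divisor's leading term divides it; move -\tfrac{3103617695}{131736391808}v to the remainder.
  leading term 1: no divisor's leading term divides it; move \tfrac{3103617695}{131736391808} to the remainder.
  remainder -\tfrac{3103617695}{131736391808}v + \tfrac{3103617695}{131736391808} ≠ 0; add h_7 = -\tfrac{3103617695}{131736391808}v + \tfrac{3103617695}{131736391808} to the basis.

The other S-polynomials (S(f_2,f_3), S(f_1,h_4), S(f_2,h_4), S(f_3,h_4), S(f_1,h_5), S(f_2,h_5), S(f_3,h_5), S(f_1,h_6), S(f_2,h_6), S(f_3,h_6), S(h_5,h_6), S(f_1,h_7), S(f_2,h_7), S(f_3,h_7), S(h_4,h_7), S(h_5,h_7), S(h_6,h_7)) all reduce to 0 modulo the current basis, so we have a Gröbner basis.
Inter-reduce: drop elements whose leading term is divisible by another's, tail-reduce, and make monic.
Reduced Gröbner basis: {u, v - 1}.

A lex Gröbner basis eliminates variables successively. Here v - 1 depends only on v, with roots {1}; lifting each root through the earlier basis elements recovers the full solutions.
  v = 1: the earlier basis element becomes u = 0, giving u = 0 — point (0, 1).
Substituting each solution back into the original system confirms all equations vanish.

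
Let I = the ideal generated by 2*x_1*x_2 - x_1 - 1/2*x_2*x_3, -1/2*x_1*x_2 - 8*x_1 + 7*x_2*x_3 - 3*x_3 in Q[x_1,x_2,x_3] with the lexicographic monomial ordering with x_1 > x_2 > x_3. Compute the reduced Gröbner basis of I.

G = {x_1 - 5/6*x_2*x_3 + 4/11*x_3, x_2**2*x_3 - 68/55*x_2*x_3 + 12/55*x_3}

This is the nonlinear analogue of row-reducing a linear system.

f_1 = 2*x_1*x_2 - x_1 - 1/2*x_2*x_3, LT = x_1*x_2.
f_2 = -1/2*x_1*x_2 - 8*x_1 + 7*x_2*x_3 - 3*x_3, LT = x_1*x_2.

S(f_1,f_2): lcm = x_1*x_2. S = -33/2*x_1 + 55/4*x_2*x_3 - 6*x_3.
  leading term x_1: no divisor's leading term divides it; move -33/2*x_1 to the remainder.
  leading term x_2*x_3: no divisor's leading term divides it; move 55/4*x_2*x_3 to the remainder.
  leading term x_3: no divisor's leading term divides it; move -6*x_3 to the remainder.
  remainder -33/2*x_1 + 55/4*x_2*x_3 - 6*x_3 ≠ 0; add g_3 = -33/2*x_1 + 55/4*x_2*x_3 - 6*x_3 to the basis.

S(f_1,g_3): lcm = x_1*x_2. S = -1/2*x_1 + 5/6*x_2**2*x_3 - 27/44*x_2*x_3.
  leading term x_1: subtract (1/33)·g_3 from -1/2*x_1 + 5/6*x_2**2*x_3 - 27/44*x_2*x_3 → 5/6*x_2**2*x_3 - 34/33*x_2*x_3 + 2/11*x_3
  leading term x_2**2*x_3: no divisor's leading term divides it; move 5/6*x_2**2*x_3 to the remainder.
  leading term x_2*x_3: no divisor's leading term divides it; move -34/33*x_2*x_3 to the remainder.
  leading term x_3: no divisor's leading term divides it; move 2/11*x_3 to the remainder.
  remainder 5/6*x_2**2*x_3 - 34/33*x_2*x_3 + 2/11*x_3 ≠ 0; add g_4 = 5/6*x_2**2*x_3 - 34/33*x_2*x_3 + 2/11*x_3 to the basis.

The other S-polynomials (S(f_2,g_3), S(f_1,g_4), S(f_2,g_4), S(g_3,g_4)) all reduce to 0 modulo the current basis, so we have a Gröbner basis.
Inter-reduce: drop elements whose leading term is divisible by another's, tail-reduce, and make monic.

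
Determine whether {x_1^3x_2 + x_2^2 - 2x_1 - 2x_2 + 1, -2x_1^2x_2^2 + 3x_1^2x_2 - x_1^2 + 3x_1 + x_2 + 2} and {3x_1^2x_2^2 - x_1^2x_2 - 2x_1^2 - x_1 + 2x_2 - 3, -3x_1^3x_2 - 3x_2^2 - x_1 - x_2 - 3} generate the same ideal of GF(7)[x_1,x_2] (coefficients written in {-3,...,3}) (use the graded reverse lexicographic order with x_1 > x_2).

Since reduced Gröbner bases are canonical representatives of ideals under a given ordering, it suffices to compute and compare them.
Buchberger on the first generating set:
f_1 = x_1^3x_2 + x_2^2 - 2x_1 - 2x_2 + 1, LT = x_1^3x_2.
f_2 = -2x_1^2x_2^2 + 3x_1^2x_2 - x_1^2 + 3x_1 + x_2 + 2, LT = x_1^2x_2^2.

S(f_1,f_2): lcm = x_1^3x_2^2. S = -2x_1^3x_2 + 3x_1^3 + x_2^3 - 2x_1^2 + 2x_1x_2 - 2x_2^2 + x_1 + x_2.
  leading term x_1^3x_2: subtract (-2)·f_1 from -2x_1^3x_2 + 3x_1^3 + x_2^3 - 2x_1^2 + 2x_1x_2 - 2x_2^2 + x_1 + x_2 → 3x_1^3 + x_2^3 - 2x_1^2 + 2x_1x_2 - 3x_1 - 3x_2 + 2
  leading term x_1^3: no divisor's leading term divides it; move 3x_1^3 to the remainder.
  leading term x_2^3: no divisor's leading term divides it; move x_2^3 to the remainder.
  leading term x_1^2: no divisor's leading term divides it; move -2x_1^2 to the remainder.
  leading term x_1x_2: no divisor's leading term divides it; move 2x_1x_2 to the remainder.
  leading term x_1: no divisor's leading term divides it; move -3x_1 to the remainder.
  leading term x_2: no divisor's leading term divides it; move -3x_2 to the remainder.
  leading term 1: no divisor's leading term divides it; move 2 to the remainder.
  remainder 3x_1^3 + x_2^3 - 2x_1^2 + 2x_1x_2 - 3x_1 - 3x_2 + 2 ≠ 0; add g_3 = 3x_1^3 + x_2^3 - 2x_1^2 + 2x_1x_2 - 3x_1 - 3x_2 + 2 to the basis.

S(f_1,g_3): lcm = x_1^3x_2. S = 2x_2^4 + 3x_1^2x_2 - 3x_1x_2^2 + x_1x_2 + 2x_2^2 - 2x_1 + 2x_2 + 1.
  leading term x_2^4: no divisor's leading term divides it; move 2x_2^4 to the remainder.
  leading term x_1^2x_2: no divisor's leading term divides it; move 3x_1^2x_2 to the remainder.
  leading term x_1x_2^2: no divisor's leading term divides it; move -3x_1x_2^2 to the remainder.
  leading term x_1x_2: no divisor's leading term divides it; move x_1x_2 to the remainder.
  leading term x_2^2: no divisor's leading term divides it; move 2x_2^2 to the remainder.
  leading term x_1: no divisor's leading term divides it; move -2x_1 to the remainder.
  leading term x_2: no divisor's leading term divides it; move 2x_2 to the remainder.
  leading term 1: no divisor's leading term divides it; move 1 to the remainder.
  remainder 2x_2^4 + 3x_1^2x_2 - 3x_1x_2^2 + x_1x_2 + 2x_2^2 - 2x_1 + 2x_2 + 1 ≠ 0; add g_4 = 2x_2^4 + 3x_1^2x_2 - 3x_1x_2^2 + x_1x_2 + 2x_2^2 - 2x_1 + 2x_2 + 1 to the basis.

The other S-polynomials (S(f_2,g_3), S(f_1,g_4), S(f_2,g_4), S(g_3,g_4)) all reduce to 0 modulo the current basis, so we have a Gröbner basis.
Inter-reduce: drop elements whose leading term is divisible by another's, tail-reduce, and make monic.
Reduced Gröbner basis: {x_1^2x_2^2 + 2x_1^2x_2 - 3x_1^2 + 2x_1 + 3x_2 - 1, x_2^4 - 2x_1^2x_2 + 2x_1x_2^2 - 3x_1x_2 + x_2^2 - x_1 + x_2 - 3, x_1^3 - 2x_2^3 - 3x_1^2 + 3x_1x_2 - x_1 - x_2 + 3}.

Buchberger on the second generating set:
h_1 = 3x_1^2x_2^2 - x_1^2x_2 - 2x_1^2 - x_1 + 2x_2 - 3, LT = x_1^2x_2^2.
h_2 = -3x_1^3x_2 - 3x_2^2 - x_1 - x_2 - 3, LT = x_1^3x_2.

S(h_1,h_2): lcm = x_1^3x_2^2. S = 2x_1^3x_2 - 3x_1^3 - x_2^3 + 2x_1^2 - 2x_1x_2 + 2x_2^2 - x_1 - x_2.
  leading term x_1^3x_2: subtract (-3)·h_2 from 2x_1^3x_2 - 3x_1^3 - x_2^3 + 2x_1^2 - 2x_1x_2 + 2x_2^2 - x_1 - x_2 → -3x_1^3 - x_2^3 + 2x_1^2 - 2x_1x_2 + 3x_1 + 3x_2 - 2
  leading term x_1^3: no divisor's leading term divides it; move -3x_1^3 to the remainder.
  leading term x_2^3: no divisor's leading term divides it; move -x_2^3 to the remainder.
  leading term x_1^2: no divisor's leading term divides it; move 2x_1^2 to the remainder.
  leading term x_1x_2: no divisor's leading term divides it; move -2x_1x_2 to the remainder.
  leading term x_1: no divisor's leading term divides it; move 3x_1 to the remainder.
  leading term x_2: no divisor's leading term divides it; move 3x_2 to the remainder.
  leading term 1: no divisor's leading term divides it; move -2 to the remainder.
  remainder -3x_1^3 - x_2^3 + 2x_1^2 - 2x_1x_2 + 3x_1 + 3x_2 - 2 ≠ 0; add k_3 = -3x_1^3 - x_2^3 + 2x_1^2 - 2x_1x_2 + 3x_1 + 3x_2 - 2 to the basis.

S(h_1,k_3): lcm = x_1^3x_2^2. S = 2x_2^5 + 2x_1^3x_2 + 3x_1^2x_2^2 - 3x_1x_2^3 - 3x_1^3 + x_1x_2^2 + x_2^3 + 2x_1^2 + 3x_1x_2 - 3x_2^2 - x_1.
  leading term x_2^5: no divisor's leading term divides it; move 2x_2^5 to the remainder.
  leading term x_1^3x_2: subtract (-3)·h_2 from 2x_1^3x_2 + 3x_1^2x_2^2 - 3x_1x_2^3 - 3x_1^3 + x_1x_2^2 + x_2^3 + 2x_1^2 + 3x_1x_2 - 3x_2^2 - x_1 → 3x_1^2x_2^2 - 3x_1x_2^3 - 3x_1^3 + x_1x_2^2 + x_2^3 + 2x_1^2 + 3x_1x_2 + 2x_2^2 + 3x_1 - 3x_2 - 2
  leading term x_1^2x_2^2: subtract (1)·h_1 from 3x_1^2x_2^2 - 3x_1x_2^3 - 3x_1^3 + x_1x_2^2 + x_2^3 + 2x_1^2 + 3x_1x_2 + 2x_2^2 + 3x_1 - 3x_2 - 2 → -3x_1x_2^3 - 3x_1^3 + x_1^2x_2 + x_1x_2^2 + x_2^3 - 3x_1^2 + 3x_1x_2 + 2x_2^2 - 3x_1 + 2x_2 + 1
  leading term x_1x_2^3: no divisor's leading term divides it; move -3x_1x_2^3 to the remainder.
  leading term x_1^3: subtract (1)·k_3 from -3x_1^3 + x_1^2x_2 + x_1x_2^2 + x_2^3 - 3x_1^2 + 3x_1x_2 + 2x_2^2 - 3x_1 + 2x_2 + 1 → x_1^2x_2 + x_1x_2^2 + 2x_2^3 + 2x_1^2 - 2x_1x_2 + 2x_2^2 + x_1 - x_2 + 3
  leading term x_1^2x_2: no divisor's leading term divides it; move x_1^2x_2 to the remainder.
  leading term x_1x_2^2: no divisor's leading term divides it; move x_1x_2^2 to the remainder.
  leading term x_2^3: no divisor's leading term divides it; move 2x_2^3 to the remainder.
  leading term x_1^2: no divisor's leading term divides it; move 2x_1^2 to the remainder.
  leading term x_1x_2: no divisor's leading term divides it; move -2x_1x_2 to the remainder.
  leading term x_2^2: no divisor's leading term divides it; move 2x_2^2 to the remainder.
  leading term x_1: no divisor's leading term divides it; move x_1 to the remainder.
  leading term x_2: no divisor's leading term divides it; move -x_2 to the remainder.
  leading term 1: no divisor's leading term divides it; move 3 to the remainder.
  remainder 2x_2^5 - 3x_1x_2^3 + x_1^2x_2 + x_1x_2^2 + 2x_2^3 + 2x_1^2 - 2x_1x_2 + 2x_2^2 + x_1 - x_2 + 3 ≠ 0; add k_4 = 2x_2^5 - 3x_1x_2^3 + x_1^2x_2 + x_1x_2^2 + 2x_2^3 + 2x_1^2 - 2x_1x_2 + 2x_2^2 + x_1 - x_2 + 3 to the basis.

S(h_2,k_3): lcm = x_1^3x_2. S = 2x_2^4 + 3x_1^2x_2 - 3x_1x_2^2 + x_1x_2 + 2x_2^2 - 2x_1 + 2x_2 + 1.
  leading term x_2^4: no divisor's leading term divides it; move 2x_2^4 to the remainder.
  leading term x_1^2x_2: no divisor's leading term divides it; move 3x_1^2x_2 to the remainder.
  leading term x_1x_2^2: no divisor's leading term divides it; move -3x_1x_2^2 to the remainder.
  leading term x_1x_2: no divisor's leading term divides it; move x_1x_2 to the remainder.
  leading term x_2^2: no divisor's leading term divides it; move 2x_2^2 to the remainder.
  leading term x_1: no divisor's leading term divides it; move -2x_1 to the remainder.
  leading term x_2: no divisor's leading term divides it; move 2x_2 to the remainder.
  leading term 1: no divisor's leading term divides it; move 1 to the remainder.
  remainder 2x_2^4 + 3x_1^2x_2 - 3x_1x_2^2 + x_1x_2 + 2x_2^2 - 2x_1 + 2x_2 + 1 ≠ 0; add k_5 = 2x_2^4 + 3x_1^2x_2 - 3x_1x_2^2 + x_1x_2 + 2x_2^2 - 2x_1 + 2x_2 + 1 to the basis.

The other S-polynomials (S(h_1,k_4), S(h_2,k_4), S(k_3,k_4), S(h_1,k_5), S(h_2,k_5), S(k_3,k_5), S(k_4,k_5)) all reduce to 0 modulo the current basis, so we have a Gröbner basis.
Inter-reduce: drop elements whose leading term is divisible by another's, tail-reduce, and make monic.
Reduced Gröbner basis: {x_1^2x_2^2 + 2x_1^2x_2 - 3x_1^2 + 2x_1 + 3x_2 - 1, x_2^4 - 2x_1^2x_2 + 2x_1x_2^2 - 3x_1x_2 + x_2^2 - x_1 + x_2 - 3, x_1^3 - 2x_2^3 - 3x_1^2 + 3x_1x_2 - x_1 - x_2 + 3}.

The two bases agree; hence the ideals are identical.

Yes, the ideals are equal.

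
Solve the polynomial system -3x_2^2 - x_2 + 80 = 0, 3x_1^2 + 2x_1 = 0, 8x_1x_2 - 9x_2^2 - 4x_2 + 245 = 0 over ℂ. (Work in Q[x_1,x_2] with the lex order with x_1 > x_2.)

Compute a lex Gröbner basis by Buchberger's algorithm.
f_1 = -3x_2^2 - x_2 + 80, LT = x_2^2.
f_2 = 3x_1^2 + 2x_1, LT = x_1^2.
f_3 = 8x_1x_2 - 9x_2^2 - 4x_2 + 245, LT = x_1x_2.

S(f_1,f_3): lcm = x_1x_2^2. S = 1/3x_1x_2 - 80/3x_1 + 9/8x_2^3 + 1/2x_2^2 - 245/8x_2.
  leading term x_1x_2: subtract (1/24)·f_3 from 1/3x_1x_2 - 80/3x_1 + 9/8x_2^3 + 1/2x_2^2 - 245/8x_2 → -80/3x_1 + 9/8x_2^3 + 7/8x_2^2 - 731/24x_2 - 245/24
  leading term x_1: no divisor's leading term divides it; move -80/3x_1 to the remainder.
  leading term x_2^3: subtract (-3/8x_2)·f_1 from 9/8x_2^3 + 7/8x_2^2 - 731/24x_2 - 245/24 → 1/2x_2^2 - 11/24x_2 - 245/24
  leading term x_2^2: subtract (-1/6)·f_1 from 1/2x_2^2 - 11/24x_2 - 245/24 → -5/8x_2 + 25/8
  leading term x_2: no divisor's leading term divides it; move -5/8x_2 to the remainder.
  leading term 1: no divisor's leading term divides it; move 25/8 to the remainder.
  remainder -80/3x_1 - 5/8x_2 + 25/8 ≠ 0; add h_4 = -80/3x_1 - 5/8x_2 + 25/8 to the basis.

S(f_2,f_3): lcm = x_1^2x_2. S = 9/8x_1x_2^2 + 7/6x_1x_2 - 245/8x_1.
  leading term x_1x_2^2: subtract (-3/8x_1)·f_1 from 9/8x_1x_2^2 + 7/6x_1x_2 - 245/8x_1 → 19/24x_1x_2 - 5/8x_1
  leading term x_1x_2: subtract (19/192)·f_3 from 19/24x_1x_2 - 5/8x_1 → -5/8x_1 + 57/64x_2^2 + 19/48x_2 - 4655/192
  leading term x_1: subtract (3/128)·h_4 from -5/8x_1 + 57/64x_2^2 + 19/48x_2 - 4655/192 → 57/64x_2^2 + 1261/3072x_2 - 74705/3072
  leading term x_2^2: subtract (-19/64)·f_1 from 57/64x_2^2 + 1261/3072x_2 - 74705/3072 → 349/3072x_2 - 1745/3072
  leading term x_2: no divisor's leading term divides it; move 349/3072x_2 to the remainder.
  leading term 1: no divisor's leading term divides it; move -1745/3072 to the remainder.
  remainder 349/3072x_2 - 1745/3072 ≠ 0; add h_5 = 349/3072x_2 - 1745/3072 to the basis.

The other S-polynomials (S(f_1,f_2), S(f_1,h_4), S(f_2,h_4), S(f_3,h_4), S(f_1,h_5), S(f_2,h_5), S(f_3,h_5), S(h_4,h_5)) all reduce to 0 modulo the current basis, so we have a Gröbner basis.
Inter-reduce: drop elements whose leading term is divisible by another's, tail-reduce, and make monic.
Reduced Gröbner basis: {x_1, x_2 - 5}.

Elimination: the polynomial x_2 - 5 lies in the elimination ideal for x_2, so x_2 ∈ {5}. For each such x_2, the remaining basis elements (now univariate) give the rest of the solution.
  x_2 = 5: the earlier basis element becomes x_1 = 0, giving x_1 = 0 — point (0, 5).
Each listed point satisfies every original equation (direct substitution).

{(0, 5)}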